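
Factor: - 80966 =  - 2^1 * 40483^1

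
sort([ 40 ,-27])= [ - 27,40]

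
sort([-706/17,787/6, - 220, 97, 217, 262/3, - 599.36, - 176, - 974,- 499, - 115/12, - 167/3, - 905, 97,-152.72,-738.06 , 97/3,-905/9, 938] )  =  [  -  974 ,-905, - 738.06, - 599.36, - 499,-220,-176, - 152.72, -905/9, - 167/3, - 706/17, - 115/12, 97/3,  262/3,97,97, 787/6,217 , 938] 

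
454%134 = 52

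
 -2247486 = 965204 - 3212690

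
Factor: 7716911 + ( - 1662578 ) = 3^1 *2018111^1 = 6054333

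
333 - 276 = 57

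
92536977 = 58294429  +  34242548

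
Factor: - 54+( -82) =-2^3*17^1  =  -136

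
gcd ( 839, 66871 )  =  1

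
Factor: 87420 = 2^2 * 3^1*5^1*31^1*47^1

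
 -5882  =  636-6518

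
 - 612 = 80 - 692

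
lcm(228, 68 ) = 3876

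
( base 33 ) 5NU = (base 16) 185a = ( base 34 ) 5dc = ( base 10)6234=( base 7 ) 24114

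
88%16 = 8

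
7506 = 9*834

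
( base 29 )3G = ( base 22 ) 4f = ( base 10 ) 103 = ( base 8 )147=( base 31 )3a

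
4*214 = 856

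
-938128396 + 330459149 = -607669247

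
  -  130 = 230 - 360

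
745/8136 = 745/8136=0.09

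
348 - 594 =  - 246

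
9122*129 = 1176738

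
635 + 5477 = 6112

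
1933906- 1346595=587311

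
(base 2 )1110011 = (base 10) 115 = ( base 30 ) 3p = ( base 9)137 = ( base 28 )43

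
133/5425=19/775 = 0.02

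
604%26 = 6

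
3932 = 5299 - 1367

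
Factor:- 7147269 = - 3^2*794141^1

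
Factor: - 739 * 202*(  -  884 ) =2^3*13^1*17^1 * 101^1  *  739^1 = 131961752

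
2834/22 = 128+9/11  =  128.82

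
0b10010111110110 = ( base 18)1bhg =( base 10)9718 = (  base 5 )302333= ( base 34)8ds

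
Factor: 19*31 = 19^1*31^1 = 589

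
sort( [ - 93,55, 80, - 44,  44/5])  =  [- 93 , - 44,44/5, 55,80]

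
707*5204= 3679228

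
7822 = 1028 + 6794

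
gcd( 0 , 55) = 55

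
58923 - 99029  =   -40106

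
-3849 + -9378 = -13227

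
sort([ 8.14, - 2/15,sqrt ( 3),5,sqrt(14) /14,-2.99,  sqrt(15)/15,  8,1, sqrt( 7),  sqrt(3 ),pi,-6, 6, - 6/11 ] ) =[ - 6 , - 2.99, -6/11 , - 2/15,sqrt (15) /15,  sqrt (14 ) /14,  1,sqrt( 3),  sqrt ( 3),sqrt(7 ), pi,5,6,8,  8.14 ]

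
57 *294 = 16758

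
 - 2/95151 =  -  2/95151= -0.00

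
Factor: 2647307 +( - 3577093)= - 929786 = - 2^1*11^1*13^1*3251^1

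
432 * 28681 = 12390192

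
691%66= 31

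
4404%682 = 312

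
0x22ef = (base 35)7AI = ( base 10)8943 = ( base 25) e7i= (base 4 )2023233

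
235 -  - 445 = 680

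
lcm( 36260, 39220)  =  1921780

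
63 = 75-12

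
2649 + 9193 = 11842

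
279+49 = 328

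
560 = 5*112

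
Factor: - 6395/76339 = - 5^1*97^(-1 ) *787^(-1 )*1279^1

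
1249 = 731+518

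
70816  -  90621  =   - 19805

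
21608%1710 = 1088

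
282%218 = 64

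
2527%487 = 92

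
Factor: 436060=2^2*5^1 *21803^1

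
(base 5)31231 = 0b100000010010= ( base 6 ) 13322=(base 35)1o1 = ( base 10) 2066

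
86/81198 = 43/40599 = 0.00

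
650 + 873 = 1523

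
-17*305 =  - 5185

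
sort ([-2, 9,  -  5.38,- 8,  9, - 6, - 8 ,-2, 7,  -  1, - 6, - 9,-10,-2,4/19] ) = [ - 10 ,  -  9, - 8, - 8, - 6, - 6, - 5.38 ,-2, - 2, - 2, -1, 4/19,7,  9, 9] 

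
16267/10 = 16267/10 = 1626.70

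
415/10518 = 415/10518=0.04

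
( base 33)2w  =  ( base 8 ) 142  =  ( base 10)98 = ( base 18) 58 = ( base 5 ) 343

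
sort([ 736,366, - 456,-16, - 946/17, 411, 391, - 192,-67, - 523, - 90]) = [ - 523,  -  456 ,  -  192, - 90,-67 , - 946/17,-16, 366,  391,411, 736 ]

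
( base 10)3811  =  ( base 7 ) 14053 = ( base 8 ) 7343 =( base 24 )6ej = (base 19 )aab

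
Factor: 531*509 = 270279=3^2 *59^1*509^1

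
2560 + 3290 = 5850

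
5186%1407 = 965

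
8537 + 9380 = 17917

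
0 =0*6273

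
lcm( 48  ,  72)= 144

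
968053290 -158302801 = 809750489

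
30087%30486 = 30087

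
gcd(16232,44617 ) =1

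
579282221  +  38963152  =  618245373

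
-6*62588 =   -  375528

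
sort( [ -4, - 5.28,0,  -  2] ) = [-5.28, - 4, - 2,0 ] 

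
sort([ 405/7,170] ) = [ 405/7,170 ]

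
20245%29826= 20245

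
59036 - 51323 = 7713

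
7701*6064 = 46698864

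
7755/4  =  7755/4 = 1938.75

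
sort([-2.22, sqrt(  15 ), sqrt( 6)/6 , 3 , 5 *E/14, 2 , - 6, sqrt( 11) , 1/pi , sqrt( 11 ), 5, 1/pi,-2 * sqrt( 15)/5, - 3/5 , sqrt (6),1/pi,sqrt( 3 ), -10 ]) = [ - 10,-6,-2.22, - 2*sqrt( 15 )/5, - 3/5, 1/pi , 1/pi,1/pi, sqrt(6)/6, 5*E/14,sqrt(  3 ),2,sqrt( 6),3,  sqrt( 11) , sqrt(11) , sqrt(15),5] 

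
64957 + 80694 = 145651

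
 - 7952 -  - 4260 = -3692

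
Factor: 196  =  2^2*7^2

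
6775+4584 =11359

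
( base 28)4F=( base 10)127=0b1111111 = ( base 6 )331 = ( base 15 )87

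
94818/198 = 478+29/33 = 478.88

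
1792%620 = 552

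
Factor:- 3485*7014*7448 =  - 182057347920 = -2^4*3^1*5^1*7^3*17^1*19^1*41^1*167^1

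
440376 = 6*73396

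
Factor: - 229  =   - 229^1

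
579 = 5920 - 5341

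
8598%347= 270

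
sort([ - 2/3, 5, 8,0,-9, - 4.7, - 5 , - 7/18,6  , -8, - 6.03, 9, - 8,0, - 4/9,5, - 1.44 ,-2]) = [ - 9, - 8, - 8, - 6.03 , - 5, - 4.7, - 2, - 1.44,-2/3 ,  -  4/9, - 7/18,  0, 0,5,  5,6,8,9 ] 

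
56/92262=28/46131= 0.00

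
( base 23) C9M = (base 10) 6577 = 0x19B1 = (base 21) EJ4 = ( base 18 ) 1257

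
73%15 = 13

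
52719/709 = 74+253/709= 74.36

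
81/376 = 81/376 = 0.22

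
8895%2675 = 870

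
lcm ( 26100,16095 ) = 965700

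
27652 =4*6913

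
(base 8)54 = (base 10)44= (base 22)20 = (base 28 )1G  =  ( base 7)62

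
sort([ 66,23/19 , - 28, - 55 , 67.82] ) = [ - 55, -28, 23/19,  66, 67.82 ]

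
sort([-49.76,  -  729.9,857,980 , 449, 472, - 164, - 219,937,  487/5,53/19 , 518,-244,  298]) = [ - 729.9, - 244, - 219 , - 164 ,-49.76,53/19,487/5,298, 449,  472,518, 857, 937, 980] 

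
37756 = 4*9439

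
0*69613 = 0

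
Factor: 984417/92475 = 3^( - 2 )*5^(-2)*7^1*137^( - 1)*46877^1 = 328139/30825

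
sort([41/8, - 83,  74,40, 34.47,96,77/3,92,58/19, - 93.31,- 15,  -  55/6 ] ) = [ -93.31, - 83, - 15, - 55/6,  58/19 , 41/8, 77/3,34.47,40,74,92,96 ]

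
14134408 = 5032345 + 9102063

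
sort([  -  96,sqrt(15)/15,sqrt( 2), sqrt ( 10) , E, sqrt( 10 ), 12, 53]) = [ - 96, sqrt(15 ) /15, sqrt(2 ), E, sqrt( 10),sqrt(10 ), 12, 53]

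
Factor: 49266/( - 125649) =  - 238/607 = - 2^1  *7^1*17^1 * 607^( - 1 ) 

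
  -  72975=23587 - 96562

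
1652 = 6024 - 4372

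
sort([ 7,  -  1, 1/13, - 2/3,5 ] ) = [-1,- 2/3,1/13,5,7]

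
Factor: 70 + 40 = 110 = 2^1 *5^1 * 11^1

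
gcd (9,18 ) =9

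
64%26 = 12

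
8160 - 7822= 338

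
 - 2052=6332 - 8384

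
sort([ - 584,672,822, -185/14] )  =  [ -584, - 185/14, 672, 822 ]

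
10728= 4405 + 6323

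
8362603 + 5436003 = 13798606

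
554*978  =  541812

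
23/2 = 23/2= 11.50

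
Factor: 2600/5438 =1300/2719 =2^2 * 5^2* 13^1*2719^( -1)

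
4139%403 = 109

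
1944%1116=828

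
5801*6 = 34806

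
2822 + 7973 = 10795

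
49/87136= 7/12448=0.00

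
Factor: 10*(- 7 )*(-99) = 2^1*3^2*5^1* 7^1*11^1= 6930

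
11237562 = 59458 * 189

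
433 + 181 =614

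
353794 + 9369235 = 9723029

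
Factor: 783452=2^2*195863^1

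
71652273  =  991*72303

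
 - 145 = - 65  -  80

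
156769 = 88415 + 68354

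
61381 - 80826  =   - 19445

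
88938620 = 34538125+54400495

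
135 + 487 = 622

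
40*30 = 1200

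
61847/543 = 113 + 488/543=113.90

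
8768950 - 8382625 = 386325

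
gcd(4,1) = 1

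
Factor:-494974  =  -2^1*379^1*653^1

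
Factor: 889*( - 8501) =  - 7557389  =  - 7^1*127^1*8501^1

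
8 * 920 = 7360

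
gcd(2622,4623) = 69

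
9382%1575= 1507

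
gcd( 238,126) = 14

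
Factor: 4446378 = 2^1*3^2*337^1* 733^1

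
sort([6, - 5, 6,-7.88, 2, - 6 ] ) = [ - 7.88, - 6,-5, 2, 6,  6 ]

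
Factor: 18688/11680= 2^3 * 5^( - 1) = 8/5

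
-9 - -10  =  1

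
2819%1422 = 1397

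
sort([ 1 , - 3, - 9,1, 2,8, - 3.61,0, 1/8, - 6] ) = [-9, - 6, - 3.61, - 3,0,1/8,1, 1,2,8 ]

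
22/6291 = 22/6291 = 0.00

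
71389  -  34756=36633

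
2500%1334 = 1166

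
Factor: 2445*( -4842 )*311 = -2^1*3^3 * 5^1*163^1*269^1 * 311^1= -3681832590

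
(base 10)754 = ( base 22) 1c6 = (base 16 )2f2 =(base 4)23302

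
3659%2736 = 923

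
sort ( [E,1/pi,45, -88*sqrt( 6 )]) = [ - 88*sqrt( 6),  1/pi,E , 45] 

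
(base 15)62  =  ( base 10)92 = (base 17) 57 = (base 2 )1011100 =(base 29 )35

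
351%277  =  74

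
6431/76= 6431/76 = 84.62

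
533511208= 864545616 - 331034408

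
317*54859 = 17390303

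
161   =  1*161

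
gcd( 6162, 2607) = 237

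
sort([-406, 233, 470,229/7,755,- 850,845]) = [ - 850,-406,229/7, 233,470,755,845]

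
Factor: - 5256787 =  - 19^1 * 276673^1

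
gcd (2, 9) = 1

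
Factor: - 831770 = - 2^1*5^1*83177^1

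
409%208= 201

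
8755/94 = 8755/94 = 93.14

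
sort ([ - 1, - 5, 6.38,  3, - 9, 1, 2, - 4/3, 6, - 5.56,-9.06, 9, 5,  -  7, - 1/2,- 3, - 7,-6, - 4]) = [  -  9.06, -9,-7,-7, - 6, - 5.56, - 5,-4, - 3, - 4/3,  -  1,- 1/2, 1,2,3, 5, 6, 6.38, 9 ] 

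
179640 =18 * 9980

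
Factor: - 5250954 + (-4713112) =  - 2^1*7^1 *41^1*17359^1 = - 9964066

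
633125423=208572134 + 424553289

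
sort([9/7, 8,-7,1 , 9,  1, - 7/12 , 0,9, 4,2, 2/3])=[-7, - 7/12,  0, 2/3,1, 1, 9/7, 2 , 4,8, 9,9 ]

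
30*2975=89250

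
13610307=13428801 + 181506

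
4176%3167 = 1009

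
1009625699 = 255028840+754596859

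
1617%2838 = 1617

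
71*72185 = 5125135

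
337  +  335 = 672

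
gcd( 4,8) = 4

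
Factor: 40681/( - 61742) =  -2^( - 1) *17^1*2393^1*30871^( -1)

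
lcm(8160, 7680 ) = 130560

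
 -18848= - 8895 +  - 9953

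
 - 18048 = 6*( - 3008)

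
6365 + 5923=12288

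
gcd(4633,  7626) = 41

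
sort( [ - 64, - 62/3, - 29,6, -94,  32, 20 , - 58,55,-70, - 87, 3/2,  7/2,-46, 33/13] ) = [ - 94,-87, - 70,  -  64, - 58, - 46, - 29, - 62/3,  3/2, 33/13,7/2,  6,20, 32 , 55 ]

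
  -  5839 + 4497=-1342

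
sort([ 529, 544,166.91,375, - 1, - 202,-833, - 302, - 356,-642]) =[ - 833, - 642, - 356, - 302, - 202, - 1 , 166.91, 375,529 , 544] 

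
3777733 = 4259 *887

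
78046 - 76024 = 2022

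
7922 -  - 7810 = 15732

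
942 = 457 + 485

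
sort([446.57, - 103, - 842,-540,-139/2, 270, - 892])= [-892, - 842, - 540, - 103, - 139/2, 270,446.57]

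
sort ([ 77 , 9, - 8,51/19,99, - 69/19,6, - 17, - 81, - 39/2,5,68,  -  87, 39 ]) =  [ - 87, - 81,  -  39/2,-17, - 8,- 69/19, 51/19, 5, 6, 9, 39, 68,77,99 ]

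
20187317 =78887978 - 58700661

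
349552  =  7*49936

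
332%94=50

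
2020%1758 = 262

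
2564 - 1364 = 1200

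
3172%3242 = 3172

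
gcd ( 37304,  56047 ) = 1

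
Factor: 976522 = 2^1  *  488261^1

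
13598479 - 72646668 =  - 59048189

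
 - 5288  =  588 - 5876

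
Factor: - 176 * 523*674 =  - 62040352 =-  2^5*11^1*337^1*523^1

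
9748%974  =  8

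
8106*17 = 137802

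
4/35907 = 4/35907 = 0.00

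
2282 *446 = 1017772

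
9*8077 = 72693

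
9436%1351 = 1330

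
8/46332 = 2/11583 = 0.00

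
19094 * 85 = 1622990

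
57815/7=8259+2/7 = 8259.29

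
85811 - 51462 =34349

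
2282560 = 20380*112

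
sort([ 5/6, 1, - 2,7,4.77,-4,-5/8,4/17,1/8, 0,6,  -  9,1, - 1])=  [ - 9,-4,-2,-1,  -  5/8,0, 1/8, 4/17,5/6,1,1,4.77 , 6,7 ] 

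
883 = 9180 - 8297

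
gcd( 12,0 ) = 12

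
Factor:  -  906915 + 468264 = -3^2*17^1* 47^1*61^1 = - 438651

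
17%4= 1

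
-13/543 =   -  1 + 530/543=- 0.02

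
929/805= 929/805 = 1.15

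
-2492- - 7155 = 4663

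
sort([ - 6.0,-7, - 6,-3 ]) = [ - 7,-6.0 , - 6, -3]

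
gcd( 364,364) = 364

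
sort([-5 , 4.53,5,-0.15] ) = [-5, - 0.15,4.53, 5]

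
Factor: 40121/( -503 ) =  - 53^1*503^( - 1)* 757^1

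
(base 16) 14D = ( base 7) 654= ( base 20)gd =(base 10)333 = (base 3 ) 110100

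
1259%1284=1259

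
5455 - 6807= - 1352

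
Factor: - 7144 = - 2^3*19^1 * 47^1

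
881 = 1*881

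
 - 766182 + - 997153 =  - 1763335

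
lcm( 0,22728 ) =0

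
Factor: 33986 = 2^1 * 16993^1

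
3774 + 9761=13535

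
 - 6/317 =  - 6/317= - 0.02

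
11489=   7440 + 4049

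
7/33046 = 7/33046 = 0.00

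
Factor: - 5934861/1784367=  -  13^(  -  1 )*  151^(  -  1)*6529^1=- 6529/1963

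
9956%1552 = 644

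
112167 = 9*12463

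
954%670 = 284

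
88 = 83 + 5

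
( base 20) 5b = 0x6F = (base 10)111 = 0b1101111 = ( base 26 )47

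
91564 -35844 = 55720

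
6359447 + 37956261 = 44315708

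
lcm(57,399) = 399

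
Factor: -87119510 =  - 2^1 * 5^1*8711951^1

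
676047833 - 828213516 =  - 152165683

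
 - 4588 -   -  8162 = 3574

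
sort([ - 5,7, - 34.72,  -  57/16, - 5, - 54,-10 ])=[ - 54,  -  34.72  , - 10 ,-5,-5, - 57/16,7 ] 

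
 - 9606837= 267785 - 9874622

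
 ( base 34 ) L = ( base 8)25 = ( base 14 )17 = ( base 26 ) L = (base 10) 21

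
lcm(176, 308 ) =1232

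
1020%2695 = 1020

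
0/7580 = 0 = 0.00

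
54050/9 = 6005+5/9 = 6005.56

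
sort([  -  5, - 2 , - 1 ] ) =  [-5, - 2, - 1]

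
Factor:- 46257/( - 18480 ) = 15419/6160 = 2^ (-4)* 5^( - 1)*7^( - 1 )*11^(-1 ) * 17^1*907^1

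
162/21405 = 54/7135 = 0.01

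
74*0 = 0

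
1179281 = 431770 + 747511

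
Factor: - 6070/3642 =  - 3^ ( - 1)*5^1 = - 5/3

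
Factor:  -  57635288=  - 2^3*379^1*19009^1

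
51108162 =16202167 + 34905995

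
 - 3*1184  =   - 3552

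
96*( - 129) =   -  12384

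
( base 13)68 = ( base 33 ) 2k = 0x56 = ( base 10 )86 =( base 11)79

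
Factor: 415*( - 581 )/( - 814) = 241115/814 = 2^( - 1 )*5^1*7^1*11^( - 1) *37^( - 1)*83^2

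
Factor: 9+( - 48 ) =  - 3^1*13^1 = -  39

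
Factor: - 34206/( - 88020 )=2^( - 1)* 3^(-2)*5^( - 1)*163^( - 1)*5701^1 = 5701/14670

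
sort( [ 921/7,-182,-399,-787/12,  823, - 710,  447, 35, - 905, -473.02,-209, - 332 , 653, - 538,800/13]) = [ - 905, -710, - 538,-473.02, - 399, - 332, - 209, - 182, - 787/12 , 35 , 800/13, 921/7,447,653,823]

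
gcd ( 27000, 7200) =1800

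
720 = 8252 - 7532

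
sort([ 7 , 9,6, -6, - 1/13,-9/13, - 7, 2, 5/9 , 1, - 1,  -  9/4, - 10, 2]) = [ - 10 ,-7,-6,- 9/4, - 1, -9/13, - 1/13,5/9, 1,2,2,  6, 7,9]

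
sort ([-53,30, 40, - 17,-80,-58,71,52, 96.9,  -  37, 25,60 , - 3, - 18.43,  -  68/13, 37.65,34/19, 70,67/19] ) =[ - 80, - 58,-53, - 37,  -  18.43, - 17, - 68/13, -3, 34/19,67/19, 25 , 30, 37.65, 40, 52, 60,70, 71,  96.9 ]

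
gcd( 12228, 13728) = 12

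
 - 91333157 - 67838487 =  - 159171644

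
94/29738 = 47/14869 = 0.00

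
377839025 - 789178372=-411339347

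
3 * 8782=26346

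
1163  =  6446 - 5283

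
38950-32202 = 6748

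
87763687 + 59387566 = 147151253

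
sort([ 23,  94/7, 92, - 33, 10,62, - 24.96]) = [ - 33 , - 24.96, 10,94/7,23,62, 92] 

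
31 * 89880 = 2786280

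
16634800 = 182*91400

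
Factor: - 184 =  - 2^3*23^1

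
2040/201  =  680/67 = 10.15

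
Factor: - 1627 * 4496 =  - 2^4*281^1*1627^1 =- 7314992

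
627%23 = 6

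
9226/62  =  148 + 25/31=148.81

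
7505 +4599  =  12104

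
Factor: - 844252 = -2^2*211063^1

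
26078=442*59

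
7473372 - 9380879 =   -  1907507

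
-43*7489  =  - 322027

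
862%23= 11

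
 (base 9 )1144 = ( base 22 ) 1GE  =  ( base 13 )505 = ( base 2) 1101010010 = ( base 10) 850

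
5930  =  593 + 5337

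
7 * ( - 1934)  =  -13538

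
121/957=11/87   =  0.13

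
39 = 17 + 22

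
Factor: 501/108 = 167/36  =  2^ ( - 2)*3^( - 2) * 167^1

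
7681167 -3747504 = 3933663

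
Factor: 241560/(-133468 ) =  - 2^1*3^2*5^1*11^1*547^(  -  1) = - 990/547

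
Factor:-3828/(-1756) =3^1 * 11^1*29^1 * 439^( - 1) = 957/439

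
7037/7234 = 7037/7234 = 0.97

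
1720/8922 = 860/4461 = 0.19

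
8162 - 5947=2215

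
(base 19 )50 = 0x5F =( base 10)95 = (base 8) 137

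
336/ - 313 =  - 336/313 =- 1.07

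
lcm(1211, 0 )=0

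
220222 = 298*739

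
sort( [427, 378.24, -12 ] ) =[  -  12,  378.24, 427]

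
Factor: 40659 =3^1*  13553^1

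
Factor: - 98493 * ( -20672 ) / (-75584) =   -  3^1 *17^1*19^1 *1181^ ( - 1) * 32831^1 = - 31813239/1181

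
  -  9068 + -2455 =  - 11523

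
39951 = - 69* ( - 579)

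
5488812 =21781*252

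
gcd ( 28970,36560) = 10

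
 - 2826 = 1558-4384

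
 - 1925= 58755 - 60680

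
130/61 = 130/61 = 2.13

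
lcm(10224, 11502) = 92016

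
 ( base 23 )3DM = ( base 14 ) 9A4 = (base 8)3564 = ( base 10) 1908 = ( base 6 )12500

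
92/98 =46/49 = 0.94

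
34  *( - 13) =- 442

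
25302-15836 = 9466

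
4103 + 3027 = 7130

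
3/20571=1/6857 =0.00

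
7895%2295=1010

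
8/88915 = 8/88915 = 0.00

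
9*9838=88542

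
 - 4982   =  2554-7536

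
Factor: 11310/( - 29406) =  -5/13 =-5^1 * 13^( - 1)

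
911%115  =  106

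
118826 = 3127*38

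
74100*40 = 2964000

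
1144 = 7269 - 6125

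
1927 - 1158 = 769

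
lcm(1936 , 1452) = 5808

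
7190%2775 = 1640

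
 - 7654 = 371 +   -  8025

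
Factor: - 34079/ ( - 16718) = 2^ ( - 1)*13^ ( -1) * 53^1 =53/26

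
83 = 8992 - 8909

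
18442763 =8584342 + 9858421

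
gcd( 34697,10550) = 1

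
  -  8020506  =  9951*(  -  806) 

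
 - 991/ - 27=36+19/27 = 36.70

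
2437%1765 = 672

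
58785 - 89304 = -30519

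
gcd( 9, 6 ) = 3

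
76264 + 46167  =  122431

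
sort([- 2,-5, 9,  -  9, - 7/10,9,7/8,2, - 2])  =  [  -  9, - 5,- 2,  -  2, - 7/10,7/8, 2, 9,  9]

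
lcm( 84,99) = 2772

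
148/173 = 148/173 = 0.86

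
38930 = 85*458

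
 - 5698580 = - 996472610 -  - 990774030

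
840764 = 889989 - 49225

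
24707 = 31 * 797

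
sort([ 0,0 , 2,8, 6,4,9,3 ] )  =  [0, 0,2,3,  4, 6,8  ,  9]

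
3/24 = 1/8=0.12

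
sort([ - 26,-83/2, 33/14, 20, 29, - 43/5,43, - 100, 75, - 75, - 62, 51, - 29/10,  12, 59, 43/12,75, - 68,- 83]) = [ - 100, - 83, - 75, - 68, - 62, - 83/2 , - 26, - 43/5, - 29/10, 33/14,43/12,  12,20,29,43,  51, 59, 75,  75]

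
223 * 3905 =870815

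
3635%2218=1417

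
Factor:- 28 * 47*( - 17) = 22372 = 2^2*7^1  *17^1*47^1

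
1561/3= 520 + 1/3 = 520.33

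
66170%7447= 6594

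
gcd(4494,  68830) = 2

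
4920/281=4920/281 = 17.51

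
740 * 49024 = 36277760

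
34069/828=41+ 121/828  =  41.15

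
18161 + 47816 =65977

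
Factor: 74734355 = 5^1*157^1*95203^1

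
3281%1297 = 687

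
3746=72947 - 69201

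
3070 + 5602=8672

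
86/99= 86/99 = 0.87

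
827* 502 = 415154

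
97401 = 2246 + 95155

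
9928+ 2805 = 12733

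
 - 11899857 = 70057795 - 81957652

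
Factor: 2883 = 3^1*31^2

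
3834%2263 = 1571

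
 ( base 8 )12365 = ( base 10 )5365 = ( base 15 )18ca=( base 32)57l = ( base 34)4lr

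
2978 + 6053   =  9031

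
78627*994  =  78155238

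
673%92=29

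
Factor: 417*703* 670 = 2^1*3^1*5^1*19^1*37^1*67^1*139^1 =196411170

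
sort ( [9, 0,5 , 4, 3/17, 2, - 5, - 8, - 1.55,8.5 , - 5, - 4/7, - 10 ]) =[ - 10,-8, - 5, -5, - 1.55, - 4/7,0,3/17,2,4,5, 8.5, 9 ] 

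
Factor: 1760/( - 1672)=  - 20/19 = - 2^2*5^1*19^ ( - 1)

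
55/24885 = 11/4977 =0.00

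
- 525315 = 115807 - 641122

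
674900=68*9925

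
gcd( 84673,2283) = 1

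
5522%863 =344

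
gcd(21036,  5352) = 12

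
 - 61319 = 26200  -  87519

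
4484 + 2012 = 6496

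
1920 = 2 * 960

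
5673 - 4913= 760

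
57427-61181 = -3754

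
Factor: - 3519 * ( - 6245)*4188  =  2^2*3^3*5^1*17^1*23^1*349^1*1249^1 = 92036137140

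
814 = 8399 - 7585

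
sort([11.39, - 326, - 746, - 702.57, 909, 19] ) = [ - 746,  -  702.57,-326  ,  11.39, 19, 909]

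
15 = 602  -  587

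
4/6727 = 4/6727 = 0.00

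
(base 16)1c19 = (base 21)G6B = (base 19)10hb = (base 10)7193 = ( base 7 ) 26654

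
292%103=86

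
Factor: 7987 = 7^2 * 163^1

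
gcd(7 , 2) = 1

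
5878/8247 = 5878/8247 =0.71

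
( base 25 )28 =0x3A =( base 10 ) 58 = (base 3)2011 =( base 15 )3D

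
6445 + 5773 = 12218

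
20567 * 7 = 143969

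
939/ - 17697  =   - 313/5899 =- 0.05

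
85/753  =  85/753= 0.11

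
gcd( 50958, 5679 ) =9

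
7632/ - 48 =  - 159 + 0/1 = - 159.00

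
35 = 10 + 25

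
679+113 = 792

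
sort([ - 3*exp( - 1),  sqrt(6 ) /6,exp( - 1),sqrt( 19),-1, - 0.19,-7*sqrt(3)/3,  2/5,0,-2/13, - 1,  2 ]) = [- 7*sqrt( 3 ) /3, - 3*exp( - 1),- 1, - 1,-0.19, - 2/13,  0,exp(-1),2/5,sqrt( 6)/6,2,sqrt( 19) ] 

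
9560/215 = 1912/43  =  44.47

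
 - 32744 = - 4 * 8186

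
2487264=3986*624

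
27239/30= 27239/30  =  907.97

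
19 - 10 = 9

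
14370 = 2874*5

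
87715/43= 87715/43 = 2039.88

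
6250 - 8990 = -2740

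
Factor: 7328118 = 2^1*3^1*7^1*149^1 * 1171^1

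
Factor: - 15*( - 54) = 810  =  2^1*3^4*5^1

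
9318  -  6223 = 3095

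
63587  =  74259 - 10672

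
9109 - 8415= 694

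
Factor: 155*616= 2^3*5^1*7^1 * 11^1*31^1 = 95480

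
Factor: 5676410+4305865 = 3^1 * 5^2*133097^1 = 9982275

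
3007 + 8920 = 11927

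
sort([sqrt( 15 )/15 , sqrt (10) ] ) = [sqrt ( 15 )/15, sqrt(10 )] 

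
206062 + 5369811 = 5575873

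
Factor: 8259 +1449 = 2^2*3^1 * 809^1=9708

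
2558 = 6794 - 4236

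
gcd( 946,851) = 1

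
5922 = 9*658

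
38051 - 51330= -13279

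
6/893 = 6/893 = 0.01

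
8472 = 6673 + 1799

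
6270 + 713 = 6983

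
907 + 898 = 1805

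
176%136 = 40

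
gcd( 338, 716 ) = 2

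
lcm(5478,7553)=498498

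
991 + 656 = 1647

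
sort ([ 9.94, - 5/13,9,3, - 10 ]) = [ - 10,  -  5/13, 3, 9,  9.94]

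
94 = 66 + 28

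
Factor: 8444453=1019^1*8287^1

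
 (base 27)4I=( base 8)176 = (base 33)3R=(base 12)a6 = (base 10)126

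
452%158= 136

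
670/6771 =670/6771 = 0.10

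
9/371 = 9/371 =0.02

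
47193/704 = 67+25/704 = 67.04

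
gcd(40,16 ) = 8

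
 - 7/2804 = -7/2804 = - 0.00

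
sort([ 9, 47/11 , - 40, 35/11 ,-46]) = [-46, - 40, 35/11, 47/11,9]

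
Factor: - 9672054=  - 2^1*3^1*7^1*421^1*547^1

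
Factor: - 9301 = - 71^1 * 131^1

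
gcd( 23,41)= 1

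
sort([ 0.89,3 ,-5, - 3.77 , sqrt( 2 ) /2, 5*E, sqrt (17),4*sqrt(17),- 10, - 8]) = [ - 10, - 8 ,-5, - 3.77, sqrt ( 2 ) /2,0.89, 3, sqrt (17),5*E, 4*sqrt(17 )] 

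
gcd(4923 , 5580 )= 9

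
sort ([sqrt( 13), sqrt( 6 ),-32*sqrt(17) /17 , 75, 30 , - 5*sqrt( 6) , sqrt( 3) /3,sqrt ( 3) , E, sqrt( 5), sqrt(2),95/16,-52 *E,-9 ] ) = [ - 52*E, - 5*sqrt( 6 ), - 9, - 32*sqrt( 17)/17, sqrt( 3)/3, sqrt( 2), sqrt( 3), sqrt(5),  sqrt( 6), E,sqrt( 13), 95/16, 30, 75] 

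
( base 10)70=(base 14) 50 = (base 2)1000110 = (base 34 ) 22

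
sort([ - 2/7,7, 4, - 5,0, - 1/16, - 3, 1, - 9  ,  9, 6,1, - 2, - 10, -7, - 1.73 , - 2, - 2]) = [ - 10,  -  9, - 7, - 5,-3, - 2, - 2, - 2, - 1.73, - 2/7, - 1/16, 0,1, 1,4,6,  7,9 ]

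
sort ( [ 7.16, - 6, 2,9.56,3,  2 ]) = [ - 6, 2, 2, 3,7.16, 9.56 ] 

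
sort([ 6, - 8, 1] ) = [ - 8, 1,6]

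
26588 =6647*4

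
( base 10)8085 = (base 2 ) 1111110010101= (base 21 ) I70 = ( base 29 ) 9HN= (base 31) 8cp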